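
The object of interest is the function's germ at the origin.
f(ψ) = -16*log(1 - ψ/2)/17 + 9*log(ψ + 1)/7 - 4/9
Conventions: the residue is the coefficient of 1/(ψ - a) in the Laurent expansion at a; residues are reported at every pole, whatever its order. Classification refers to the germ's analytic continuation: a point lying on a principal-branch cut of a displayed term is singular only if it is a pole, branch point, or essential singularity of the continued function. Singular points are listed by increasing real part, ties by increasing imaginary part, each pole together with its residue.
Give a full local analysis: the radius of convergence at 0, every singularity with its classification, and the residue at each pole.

Branch term (-16/17)*log(1 - ψ/(2)): its argument vanishes at ψ = 2, a logarithmic branch point, modulus 2.
Branch term (9/7)*log(1 - ψ/(-1)): its argument vanishes at ψ = -1, a logarithmic branch point, modulus 1.
The radius of convergence is the smallest modulus among the singular points: 1.
List the singular points by increasing real part (a conjugate pair: the negative imaginary part first).

Radius of convergence at 0: 1.
At -1: a logarithmic branch point.
At 2: a logarithmic branch point.


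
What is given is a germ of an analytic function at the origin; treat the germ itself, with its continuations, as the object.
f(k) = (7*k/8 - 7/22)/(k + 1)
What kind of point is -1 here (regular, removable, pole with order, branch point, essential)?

The point is a pole of order 1.

The denominator factor k + 1 vanishes at -1 and appears to the power 1; the numerator there equals -105/88, nonzero, and no other factor vanishes.
Hence a pole whose order is the multiplicity, 1.


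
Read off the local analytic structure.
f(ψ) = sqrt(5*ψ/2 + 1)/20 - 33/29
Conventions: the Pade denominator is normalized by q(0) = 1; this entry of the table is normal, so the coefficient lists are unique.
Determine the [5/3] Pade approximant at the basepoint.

Taylor coefficients needed (expand at 0): a_0 = -631/580, a_1 = 1/16, a_2 = -5/128, a_3 = 25/512, a_4 = -625/8192, a_5 = 4375/32768, a_6 = -65625/262144, a_7 = 515625/1048576, a_8 = -33515625/33554432.
Write the denominator as Q(ψ) = 1 + q1*ψ + q2*ψ^2 + q3*ψ^3. Requiring Q*f - P = O(ψ^9) with deg P <= 5 kills the coefficients of ψ^6..ψ^8 in Q*f:
  ψ^6: a_6 + q1*a_5 + q2*a_4 + q3*a_3 = 0, i.e. -65625/262144 + (4375/32768)*q1 + (-625/8192)*q2 + (25/512)*q3 = 0.
  ψ^7: a_7 + q1*a_6 + q2*a_5 + q3*a_4 = 0, i.e. 515625/1048576 + (-65625/262144)*q1 + (4375/32768)*q2 + (-625/8192)*q3 = 0.
  ψ^8: a_8 + q1*a_7 + q2*a_6 + q3*a_5 = 0, i.e. -33515625/33554432 + (515625/1048576)*q1 + (-65625/262144)*q2 + (4375/32768)*q3 = 0.
Solving this linear system: q1 = 135/32, q2 = 675/128, q3 = 1875/1024.
The numerator is Q*f truncated at degree 5: P0 = a_0 = -631/580; P1 = a_1 + q1*a_0 = -16805/3712; P2 = a_2 + q1*a_1 + q2*a_0 = -40925/7424; P3 = a_3 + q1*a_2 + q2*a_1 + q3*a_0 = -105625/59392; P4 = a_4 + q1*a_3 + q2*a_2 + q3*a_1 = 625/16384; P5 = a_5 + q1*a_4 + q2*a_3 + q3*a_2 = -625/262144.

The Pade approximant has numerator coefficients [-631/580, -16805/3712, -40925/7424, -105625/59392, 625/16384, -625/262144]; denominator coefficients [1, 135/32, 675/128, 1875/1024].


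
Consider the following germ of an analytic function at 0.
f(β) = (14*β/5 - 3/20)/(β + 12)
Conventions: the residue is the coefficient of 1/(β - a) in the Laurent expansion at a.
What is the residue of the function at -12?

At the order-1 pole -12 set g(β) = (β - (-12))*f(β) = 14*β/5 - 3/20.
Simple pole: residue = g(a) at a = -12, which is -135/4.

The residue is -135/4.


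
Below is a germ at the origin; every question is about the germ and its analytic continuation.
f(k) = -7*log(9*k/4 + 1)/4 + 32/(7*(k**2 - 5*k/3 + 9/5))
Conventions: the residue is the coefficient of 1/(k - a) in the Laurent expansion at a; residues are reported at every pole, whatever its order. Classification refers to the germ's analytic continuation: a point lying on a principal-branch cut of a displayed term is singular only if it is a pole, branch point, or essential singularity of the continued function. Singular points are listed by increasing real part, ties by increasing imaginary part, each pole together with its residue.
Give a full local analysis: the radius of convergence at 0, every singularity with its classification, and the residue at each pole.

Denominator factor (k**2 - 5*k/3 + 9/5): discriminant -199/45, complex-conjugate roots (5/6) + ((1/30)*sqrt(995))*i and (5/6) - ((1/30)*sqrt(995))*i; poles of order 1, moduli (3/5)*sqrt(5) and (3/5)*sqrt(5).
Branch term (-7/4)*log(1 - k/(-4/9)): its argument vanishes at k = -4/9, a logarithmic branch point, modulus 4/9.
The radius of convergence is the smallest modulus among the singular points: 4/9.
The branch term is analytic at (5/6) - ((1/30)*sqrt(995))*i and contributes nothing to the residue; only the rational part matters.
The factor k**2 - 5*k/3 + 9/5 splits as (k - a)(k - a') with a = (5/6) - ((1/30)*sqrt(995))*i, a' = (5/6) + ((1/30)*sqrt(995))*i. At the order-1 pole a set g(k) = (k - a)*(rational part) = [32/7] / (k - a').
Simple pole: residue = g(a) at a = (5/6) - ((1/30)*sqrt(995))*i, which is ((96/1393)*sqrt(995))*i.
The branch term is analytic at (5/6) + ((1/30)*sqrt(995))*i and contributes nothing to the residue; only the rational part matters.
The factor k**2 - 5*k/3 + 9/5 splits as (k - a)(k - a') with a = (5/6) + ((1/30)*sqrt(995))*i, a' = (5/6) - ((1/30)*sqrt(995))*i. At the order-1 pole a set g(k) = (k - a)*(rational part) = [32/7] / (k - a').
Simple pole: residue = g(a) at a = (5/6) + ((1/30)*sqrt(995))*i, which is -((96/1393)*sqrt(995))*i.
List the singular points by increasing real part (a conjugate pair: the negative imaginary part first).

Radius of convergence at 0: 4/9.
At -4/9: a logarithmic branch point.
At (5/6) - ((1/30)*sqrt(995))*i: a pole of order 1; residue ((96/1393)*sqrt(995))*i.
At (5/6) + ((1/30)*sqrt(995))*i: a pole of order 1; residue -((96/1393)*sqrt(995))*i.


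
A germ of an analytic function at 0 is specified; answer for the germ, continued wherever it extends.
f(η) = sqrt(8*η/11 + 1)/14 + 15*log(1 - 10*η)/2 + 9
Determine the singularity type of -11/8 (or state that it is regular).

The term (1/14)*sqrt(1 - η/(-11/8)) has argument 1 - -11/8/(-11/8) = 0 at -11/8: a square-root (algebraic, two-sheeted) branch point; the remaining terms are analytic or single-valued there.

The point is an algebraic (square-root) branch point.


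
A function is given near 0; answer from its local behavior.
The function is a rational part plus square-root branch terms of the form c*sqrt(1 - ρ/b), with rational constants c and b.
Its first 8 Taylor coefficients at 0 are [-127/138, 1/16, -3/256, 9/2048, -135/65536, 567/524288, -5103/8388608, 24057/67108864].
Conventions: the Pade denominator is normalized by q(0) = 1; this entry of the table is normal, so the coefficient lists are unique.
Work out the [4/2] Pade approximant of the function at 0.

Taylor coefficients needed (read off): a_0 = -127/138, a_1 = 1/16, a_2 = -3/256, a_3 = 9/2048, a_4 = -135/65536, a_5 = 567/524288, a_6 = -5103/8388608.
Write the denominator as Q(ρ) = 1 + q1*ρ + q2*ρ^2. Requiring Q*f - P = O(ρ^7) with deg P <= 4 kills the coefficients of ρ^5..ρ^6 in Q*f:
  ρ^5: a_5 + q1*a_4 + q2*a_3 = 0, i.e. 567/524288 + (-135/65536)*q1 + (9/2048)*q2 = 0.
  ρ^6: a_6 + q1*a_5 + q2*a_4 = 0, i.e. -5103/8388608 + (567/524288)*q1 + (-135/65536)*q2 = 0.
Solving this linear system: q1 = 7/8, q2 = 21/128.
The numerator is Q*f truncated at degree 4: P0 = a_0 = -127/138; P1 = a_1 + q1*a_0 = -205/276; P2 = a_2 + q1*a_1 + q2*a_0 = -159/1472; P3 = a_3 + q1*a_2 + q2*a_1 = 9/2048; P4 = a_4 + q1*a_3 + q2*a_2 = -9/65536.

The Pade approximant has numerator coefficients [-127/138, -205/276, -159/1472, 9/2048, -9/65536]; denominator coefficients [1, 7/8, 21/128].


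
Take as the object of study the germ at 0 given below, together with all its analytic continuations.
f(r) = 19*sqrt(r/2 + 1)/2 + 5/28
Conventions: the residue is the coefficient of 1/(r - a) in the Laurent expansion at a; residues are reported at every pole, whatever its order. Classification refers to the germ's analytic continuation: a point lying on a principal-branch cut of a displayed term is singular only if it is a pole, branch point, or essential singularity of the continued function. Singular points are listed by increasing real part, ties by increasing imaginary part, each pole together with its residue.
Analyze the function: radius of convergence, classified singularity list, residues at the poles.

Branch term (19/2)*sqrt(1 - r/(-2)): its argument vanishes at r = -2, a square-root branch point, modulus 2.
The radius of convergence is the smallest modulus among the singular points: 2.

Radius of convergence at 0: 2.
At -2: an algebraic (square-root) branch point.


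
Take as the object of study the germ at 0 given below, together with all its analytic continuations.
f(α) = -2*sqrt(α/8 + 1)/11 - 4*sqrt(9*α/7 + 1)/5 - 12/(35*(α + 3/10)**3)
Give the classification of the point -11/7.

The point is a regular point.

Denominator factors: α + 3/10 = -89/70 at α = -11/7 — none vanishes.
Branch term sqrt(1 - α/(-7/9)): argument at -11/7 is -50/49, nonzero, so -11/7 is not its branch point (a point on a principal cut is still regular for the continued germ).
Branch term sqrt(1 - α/(-8)): argument at -11/7 is 45/56, nonzero, so -11/7 is not its branch point (a point on a principal cut is still regular for the continued germ).
So the germ continues analytically to -11/7.


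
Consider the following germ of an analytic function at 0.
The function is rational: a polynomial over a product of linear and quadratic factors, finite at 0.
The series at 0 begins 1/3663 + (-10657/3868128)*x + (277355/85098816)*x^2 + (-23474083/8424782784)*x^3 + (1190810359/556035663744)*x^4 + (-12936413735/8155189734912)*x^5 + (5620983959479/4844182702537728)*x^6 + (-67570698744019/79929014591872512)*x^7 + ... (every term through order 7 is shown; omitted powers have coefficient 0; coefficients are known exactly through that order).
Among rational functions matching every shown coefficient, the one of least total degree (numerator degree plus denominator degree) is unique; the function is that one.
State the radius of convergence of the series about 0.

The radius of convergence is 11/8.

No rational of total degree below 5 reproduces all 8 coefficients; solving the [1/4] Pade equations on them gives f(x) = (3/37 - 23*x/32)/((x + 11/8)*(x + 6)**3), whose expansion matches every shown term.
Denominator factor (x + 6)^3: pole of order 3 at -6, modulus 6.
Denominator factor (x + 11/8): pole of order 1 at -11/8, modulus 11/8.
The radius of convergence is the smallest modulus among the singular points: 11/8.


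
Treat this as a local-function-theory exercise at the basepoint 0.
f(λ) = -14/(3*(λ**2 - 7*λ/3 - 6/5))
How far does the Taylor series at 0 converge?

Denominator factor (λ**2 - 7*λ/3 - 6/5): discriminant 461/45, real irrational roots 7/6 + (1/30)*sqrt(2305) and 7/6 - (1/30)*sqrt(2305); poles of order 1, moduli 7/6 + (1/30)*sqrt(2305) and -7/6 + (1/30)*sqrt(2305).
The radius of convergence is the smallest modulus among the singular points: -7/6 + (1/30)*sqrt(2305).

The radius of convergence is -7/6 + (1/30)*sqrt(2305).


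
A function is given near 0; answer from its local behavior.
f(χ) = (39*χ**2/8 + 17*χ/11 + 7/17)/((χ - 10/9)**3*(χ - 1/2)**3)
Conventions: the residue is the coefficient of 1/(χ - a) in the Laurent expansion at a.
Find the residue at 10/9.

The residue is 9897624981/30116537.

At the order-3 pole 10/9 set g(χ) = (χ - (10/9))^3*f(χ) = (39*χ**2/8 + 17*χ/11 + 7/17)/(χ - 1/2)**3.
Order-3 pole: residue = g''(a)/2; g''(10/9) = 19795249962/30116537, so the residue is 9897624981/30116537.


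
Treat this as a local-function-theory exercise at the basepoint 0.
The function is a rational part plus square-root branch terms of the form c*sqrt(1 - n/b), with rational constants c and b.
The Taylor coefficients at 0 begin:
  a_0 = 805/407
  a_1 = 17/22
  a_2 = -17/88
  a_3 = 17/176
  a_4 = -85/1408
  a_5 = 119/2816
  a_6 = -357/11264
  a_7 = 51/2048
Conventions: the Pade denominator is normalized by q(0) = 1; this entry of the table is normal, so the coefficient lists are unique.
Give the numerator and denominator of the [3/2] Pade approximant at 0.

Taylor coefficients needed (read off): a_0 = 805/407, a_1 = 17/22, a_2 = -17/88, a_3 = 17/176, a_4 = -85/1408, a_5 = 119/2816.
Write the denominator as Q(n) = 1 + q1*n + q2*n^2. Requiring Q*f - P = O(n^6) with deg P <= 3 kills the coefficients of n^4..n^5 in Q*f:
  n^4: a_4 + q1*a_3 + q2*a_2 = 0, i.e. -85/1408 + (17/176)*q1 + (-17/88)*q2 = 0.
  n^5: a_5 + q1*a_4 + q2*a_3 = 0, i.e. 119/2816 + (-85/1408)*q1 + (17/176)*q2 = 0.
Solving this linear system: q1 = 1, q2 = 3/16.
The numerator is Q*f truncated at degree 3: P0 = a_0 = 805/407; P1 = a_1 + q1*a_0 = 2239/814; P2 = a_2 + q1*a_1 + q2*a_0 = 6189/6512; P3 = a_3 + q1*a_2 + q2*a_1 = 17/352.

The Pade approximant has numerator coefficients [805/407, 2239/814, 6189/6512, 17/352]; denominator coefficients [1, 1, 3/16].


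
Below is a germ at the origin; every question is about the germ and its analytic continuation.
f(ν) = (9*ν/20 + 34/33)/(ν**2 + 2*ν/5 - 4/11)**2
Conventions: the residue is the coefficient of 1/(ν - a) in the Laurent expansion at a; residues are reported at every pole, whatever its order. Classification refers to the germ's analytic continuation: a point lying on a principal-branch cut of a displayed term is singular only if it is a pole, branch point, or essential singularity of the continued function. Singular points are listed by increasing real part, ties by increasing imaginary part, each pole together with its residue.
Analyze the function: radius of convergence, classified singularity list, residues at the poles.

Radius of convergence at 0: -1/5 + (1/55)*sqrt(1221).
At -1/5 - (1/55)*sqrt(1221): a pole of order 2; residue (15515/591408)*sqrt(1221).
At -1/5 + (1/55)*sqrt(1221): a pole of order 2; residue -(15515/591408)*sqrt(1221).

Denominator factor (ν**2 + 2*ν/5 - 4/11)^2: discriminant 444/275, real irrational roots -1/5 + (1/55)*sqrt(1221) and -1/5 - (1/55)*sqrt(1221); poles of order 2, moduli -1/5 + (1/55)*sqrt(1221) and 1/5 + (1/55)*sqrt(1221).
The radius of convergence is the smallest modulus among the singular points: -1/5 + (1/55)*sqrt(1221).
The factor ν**2 + 2*ν/5 - 4/11 splits as (ν - a)(ν - a') with a = -1/5 - (1/55)*sqrt(1221), a' = -1/5 + (1/55)*sqrt(1221). At the order-2 pole a set g(ν) = (ν - a)^2*f(ν) = [9*ν/20 + 34/33] / (ν - a')^2.
Order-2 pole: residue = g'(a); g'(-1/5 - (1/55)*sqrt(1221)) = (15515/591408)*sqrt(1221), so the residue is (15515/591408)*sqrt(1221).
The factor ν**2 + 2*ν/5 - 4/11 splits as (ν - a)(ν - a') with a = -1/5 + (1/55)*sqrt(1221), a' = -1/5 - (1/55)*sqrt(1221). At the order-2 pole a set g(ν) = (ν - a)^2*f(ν) = [9*ν/20 + 34/33] / (ν - a')^2.
Order-2 pole: residue = g'(a); g'(-1/5 + (1/55)*sqrt(1221)) = -(15515/591408)*sqrt(1221), so the residue is -(15515/591408)*sqrt(1221).
List the singular points by increasing real part (a conjugate pair: the negative imaginary part first).


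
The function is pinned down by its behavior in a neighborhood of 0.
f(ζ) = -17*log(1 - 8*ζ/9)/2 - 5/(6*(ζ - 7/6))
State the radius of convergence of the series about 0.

The radius of convergence is 9/8.

Denominator factor (ζ - 7/6): pole of order 1 at 7/6, modulus 7/6.
Branch term (-17/2)*log(1 - ζ/(9/8)): its argument vanishes at ζ = 9/8, a logarithmic branch point, modulus 9/8.
The radius of convergence is the smallest modulus among the singular points: 9/8.


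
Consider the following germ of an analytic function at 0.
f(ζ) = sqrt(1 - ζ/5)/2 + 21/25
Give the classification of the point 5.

The term (1/2)*sqrt(1 - ζ/(5)) has argument 1 - 5/(5) = 0 at 5: a square-root (algebraic, two-sheeted) branch point; the remaining terms are analytic or single-valued there.

The point is an algebraic (square-root) branch point.


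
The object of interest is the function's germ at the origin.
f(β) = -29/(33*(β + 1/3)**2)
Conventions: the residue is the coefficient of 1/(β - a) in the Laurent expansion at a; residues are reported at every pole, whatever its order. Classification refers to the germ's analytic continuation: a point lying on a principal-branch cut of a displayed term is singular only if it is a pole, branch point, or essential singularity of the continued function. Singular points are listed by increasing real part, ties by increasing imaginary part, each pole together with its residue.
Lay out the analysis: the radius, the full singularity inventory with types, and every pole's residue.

Denominator factor (β + 1/3)^2: pole of order 2 at -1/3, modulus 1/3.
The radius of convergence is the smallest modulus among the singular points: 1/3.
At the order-2 pole -1/3 set g(β) = (β - (-1/3))^2*f(β) = -29/33.
Order-2 pole: residue = g'(a); g'(-1/3) = 0, so the residue is 0.

Radius of convergence at 0: 1/3.
At -1/3: a pole of order 2; residue 0.


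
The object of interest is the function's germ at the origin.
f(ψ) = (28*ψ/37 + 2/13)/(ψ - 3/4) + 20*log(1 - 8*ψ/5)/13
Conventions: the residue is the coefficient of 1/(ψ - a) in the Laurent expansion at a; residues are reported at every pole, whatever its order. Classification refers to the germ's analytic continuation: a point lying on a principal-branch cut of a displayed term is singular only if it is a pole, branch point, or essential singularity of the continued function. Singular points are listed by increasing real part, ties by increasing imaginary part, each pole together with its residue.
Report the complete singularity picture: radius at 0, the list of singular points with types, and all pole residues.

Denominator factor (ψ - 3/4): pole of order 1 at 3/4, modulus 3/4.
Branch term (20/13)*log(1 - ψ/(5/8)): its argument vanishes at ψ = 5/8, a logarithmic branch point, modulus 5/8.
The radius of convergence is the smallest modulus among the singular points: 5/8.
The branch term is analytic at 3/4 and contributes nothing to the residue; only the rational part matters.
At the order-1 pole 3/4 set g(ψ) = (ψ - (3/4))*(rational part) = 28*ψ/37 + 2/13.
Simple pole: residue = g(a) at a = 3/4, which is 347/481.
List the singular points by increasing real part (a conjugate pair: the negative imaginary part first).

Radius of convergence at 0: 5/8.
At 5/8: a logarithmic branch point.
At 3/4: a pole of order 1; residue 347/481.


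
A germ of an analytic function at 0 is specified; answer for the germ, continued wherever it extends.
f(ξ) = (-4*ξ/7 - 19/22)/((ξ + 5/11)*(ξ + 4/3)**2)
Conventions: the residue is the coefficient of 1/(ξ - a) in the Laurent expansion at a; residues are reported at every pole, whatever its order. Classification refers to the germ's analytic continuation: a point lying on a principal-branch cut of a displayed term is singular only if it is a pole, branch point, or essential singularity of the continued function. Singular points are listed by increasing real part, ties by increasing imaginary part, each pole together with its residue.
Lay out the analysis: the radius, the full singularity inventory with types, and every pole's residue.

Radius of convergence at 0: 5/11.
At -4/3: a pole of order 2; residue 9207/11774.
At -5/11: a pole of order 1; residue -9207/11774.

Denominator factor (ξ + 4/3)^2: pole of order 2 at -4/3, modulus 4/3.
Denominator factor (ξ + 5/11): pole of order 1 at -5/11, modulus 5/11.
The radius of convergence is the smallest modulus among the singular points: 5/11.
At the order-2 pole -4/3 set g(ξ) = (ξ - (-4/3))^2*f(ξ) = (-4*ξ/7 - 19/22)/(ξ + 5/11).
Order-2 pole: residue = g'(a); g'(-4/3) = 9207/11774, so the residue is 9207/11774.
At the order-1 pole -5/11 set g(ξ) = (ξ - (-5/11))*f(ξ) = (-4*ξ/7 - 19/22)/(ξ + 4/3)**2.
Simple pole: residue = g(a) at a = -5/11, which is -9207/11774.
List the singular points by increasing real part (a conjugate pair: the negative imaginary part first).


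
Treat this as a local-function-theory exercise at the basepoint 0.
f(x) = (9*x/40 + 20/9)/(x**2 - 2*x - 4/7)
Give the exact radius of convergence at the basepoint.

Denominator factor (x**2 - 2*x - 4/7): discriminant 44/7, real irrational roots 1 + (1/7)*sqrt(77) and 1 - (1/7)*sqrt(77); poles of order 1, moduli 1 + (1/7)*sqrt(77) and -1 + (1/7)*sqrt(77).
The radius of convergence is the smallest modulus among the singular points: -1 + (1/7)*sqrt(77).

The radius of convergence is -1 + (1/7)*sqrt(77).


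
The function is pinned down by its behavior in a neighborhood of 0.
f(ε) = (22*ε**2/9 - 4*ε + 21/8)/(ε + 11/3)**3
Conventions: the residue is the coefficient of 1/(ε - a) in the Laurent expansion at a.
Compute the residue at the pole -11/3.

At the order-3 pole -11/3 set g(ε) = (ε - (-11/3))^3*f(ε) = 22*ε**2/9 - 4*ε + 21/8.
Order-3 pole: residue = g''(a)/2; g''(-11/3) = 44/9, so the residue is 22/9.

The residue is 22/9.


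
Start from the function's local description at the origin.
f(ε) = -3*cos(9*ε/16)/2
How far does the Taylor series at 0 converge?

The factor cos(9*ε/16) is entire and contributes no finite singular point.
The polynomial part has no poles.
No finite singular points: the Taylor series at 0 converges everywhere.

The radius of convergence is infinite.


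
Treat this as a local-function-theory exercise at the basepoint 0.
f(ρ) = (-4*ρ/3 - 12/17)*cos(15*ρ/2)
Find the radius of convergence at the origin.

The factor cos(15*ρ/2) is entire and contributes no finite singular point.
The polynomial part has no poles.
No finite singular points: the Taylor series at 0 converges everywhere.

The radius of convergence is infinite.


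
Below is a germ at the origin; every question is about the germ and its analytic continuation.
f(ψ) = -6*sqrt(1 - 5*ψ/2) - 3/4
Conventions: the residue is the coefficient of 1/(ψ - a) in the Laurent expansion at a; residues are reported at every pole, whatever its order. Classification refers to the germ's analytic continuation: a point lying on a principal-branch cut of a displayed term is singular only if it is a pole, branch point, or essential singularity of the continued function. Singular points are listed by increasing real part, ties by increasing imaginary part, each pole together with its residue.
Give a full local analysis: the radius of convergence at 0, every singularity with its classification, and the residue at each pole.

Branch term (-6)*sqrt(1 - ψ/(2/5)): its argument vanishes at ψ = 2/5, a square-root branch point, modulus 2/5.
The radius of convergence is the smallest modulus among the singular points: 2/5.

Radius of convergence at 0: 2/5.
At 2/5: an algebraic (square-root) branch point.


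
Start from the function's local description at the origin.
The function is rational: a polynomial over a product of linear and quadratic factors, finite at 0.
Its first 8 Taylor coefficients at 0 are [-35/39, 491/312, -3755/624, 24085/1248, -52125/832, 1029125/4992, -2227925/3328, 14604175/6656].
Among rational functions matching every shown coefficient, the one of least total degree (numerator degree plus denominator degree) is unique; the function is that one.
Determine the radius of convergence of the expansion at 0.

No rational of total degree below 5 reproduces all 8 coefficients; solving the [2/3] Pade equations on them gives f(μ) = (3*μ**2/10 + 9*μ/40 - 7/39)/((μ - 1/2)*(μ**2 - μ - 2/5)), whose expansion matches every shown term.
Denominator factor (μ - 1/2): pole of order 1 at 1/2, modulus 1/2.
Denominator factor (μ**2 - μ - 2/5): discriminant 13/5, real irrational roots 1/2 + (1/10)*sqrt(65) and 1/2 - (1/10)*sqrt(65); poles of order 1, moduli 1/2 + (1/10)*sqrt(65) and -1/2 + (1/10)*sqrt(65).
The radius of convergence is the smallest modulus among the singular points: -1/2 + (1/10)*sqrt(65).

The radius of convergence is -1/2 + (1/10)*sqrt(65).


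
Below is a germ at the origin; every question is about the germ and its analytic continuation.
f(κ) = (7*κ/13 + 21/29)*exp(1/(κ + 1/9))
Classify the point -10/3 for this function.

There is no denominator, hence no pole anywhere.
The essential point of exp(1/(κ - (-1/9))) is -1/9, not -10/3.
So the germ continues analytically to -10/3.

The point is a regular point.


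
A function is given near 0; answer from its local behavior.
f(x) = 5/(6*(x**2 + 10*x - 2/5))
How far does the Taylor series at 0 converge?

The radius of convergence is -5 + (1/5)*sqrt(635).

Denominator factor (x**2 + 10*x - 2/5): discriminant 508/5, real irrational roots -5 + (1/5)*sqrt(635) and -5 - (1/5)*sqrt(635); poles of order 1, moduli -5 + (1/5)*sqrt(635) and 5 + (1/5)*sqrt(635).
The radius of convergence is the smallest modulus among the singular points: -5 + (1/5)*sqrt(635).


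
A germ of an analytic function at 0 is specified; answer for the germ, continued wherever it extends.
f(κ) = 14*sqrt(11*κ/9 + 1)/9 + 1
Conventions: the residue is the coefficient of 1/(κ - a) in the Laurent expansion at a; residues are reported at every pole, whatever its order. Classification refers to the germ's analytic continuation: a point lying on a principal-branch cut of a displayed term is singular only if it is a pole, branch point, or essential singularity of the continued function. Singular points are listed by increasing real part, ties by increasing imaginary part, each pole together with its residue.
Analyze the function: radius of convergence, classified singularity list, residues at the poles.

Radius of convergence at 0: 9/11.
At -9/11: an algebraic (square-root) branch point.

Branch term (14/9)*sqrt(1 - κ/(-9/11)): its argument vanishes at κ = -9/11, a square-root branch point, modulus 9/11.
The radius of convergence is the smallest modulus among the singular points: 9/11.


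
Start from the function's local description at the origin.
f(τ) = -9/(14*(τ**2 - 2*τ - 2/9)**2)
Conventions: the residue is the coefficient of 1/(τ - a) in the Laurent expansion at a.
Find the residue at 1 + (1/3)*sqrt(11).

The residue is (243/6776)*sqrt(11).

The factor τ**2 - 2*τ - 2/9 splits as (τ - a)(τ - a') with a = 1 + (1/3)*sqrt(11), a' = 1 - (1/3)*sqrt(11). At the order-2 pole a set g(τ) = (τ - a)^2*f(τ) = [-9/14] / (τ - a')^2.
Order-2 pole: residue = g'(a); g'(1 + (1/3)*sqrt(11)) = (243/6776)*sqrt(11), so the residue is (243/6776)*sqrt(11).


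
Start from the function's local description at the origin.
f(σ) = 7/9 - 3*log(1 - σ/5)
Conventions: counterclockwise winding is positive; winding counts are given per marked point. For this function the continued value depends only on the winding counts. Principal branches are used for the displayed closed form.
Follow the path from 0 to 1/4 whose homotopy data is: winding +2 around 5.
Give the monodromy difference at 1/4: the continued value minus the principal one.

The rational part is single-valued and drops out of the difference; each branch term changes only by its own monodromy.
(-3)*log(1 - σ/(5)): each positive loop around 5 adds 2*pi*i to the log, so winding +2 contributes (-3)*(2)*2*pi*i = -(12)*pi*i.
Summing the contributions at σ = 1/4 gives -(12)*pi*i.

Continued minus principal equals -(12)*pi*i.


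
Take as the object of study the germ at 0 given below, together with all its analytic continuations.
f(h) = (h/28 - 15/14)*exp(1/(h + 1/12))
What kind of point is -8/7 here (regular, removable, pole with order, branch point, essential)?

There is no denominator, hence no pole anywhere.
The essential point of exp(1/(h - (-1/12))) is -1/12, not -8/7.
So the germ continues analytically to -8/7.

The point is a regular point.


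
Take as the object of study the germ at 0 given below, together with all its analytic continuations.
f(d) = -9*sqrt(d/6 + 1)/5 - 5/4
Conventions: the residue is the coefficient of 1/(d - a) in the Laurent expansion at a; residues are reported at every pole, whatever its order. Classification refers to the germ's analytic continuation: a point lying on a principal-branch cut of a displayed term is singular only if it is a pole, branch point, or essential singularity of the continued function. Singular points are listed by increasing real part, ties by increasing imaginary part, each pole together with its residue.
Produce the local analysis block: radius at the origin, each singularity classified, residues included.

Branch term (-9/5)*sqrt(1 - d/(-6)): its argument vanishes at d = -6, a square-root branch point, modulus 6.
The radius of convergence is the smallest modulus among the singular points: 6.

Radius of convergence at 0: 6.
At -6: an algebraic (square-root) branch point.


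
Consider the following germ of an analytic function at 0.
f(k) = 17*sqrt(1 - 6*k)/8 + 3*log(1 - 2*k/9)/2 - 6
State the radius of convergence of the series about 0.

The radius of convergence is 1/6.

Branch term (17/8)*sqrt(1 - k/(1/6)): its argument vanishes at k = 1/6, a square-root branch point, modulus 1/6.
Branch term (3/2)*log(1 - k/(9/2)): its argument vanishes at k = 9/2, a logarithmic branch point, modulus 9/2.
The radius of convergence is the smallest modulus among the singular points: 1/6.


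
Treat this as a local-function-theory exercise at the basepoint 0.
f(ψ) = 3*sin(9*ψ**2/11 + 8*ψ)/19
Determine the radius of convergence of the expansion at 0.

The factor -sin(9*ψ**2/11 + 8*ψ) is entire and contributes no finite singular point.
The polynomial part has no poles.
No finite singular points: the Taylor series at 0 converges everywhere.

The radius of convergence is infinite.


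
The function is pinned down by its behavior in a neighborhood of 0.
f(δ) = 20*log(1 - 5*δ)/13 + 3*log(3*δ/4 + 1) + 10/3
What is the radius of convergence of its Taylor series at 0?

Branch term (3)*log(1 - δ/(-4/3)): its argument vanishes at δ = -4/3, a logarithmic branch point, modulus 4/3.
Branch term (20/13)*log(1 - δ/(1/5)): its argument vanishes at δ = 1/5, a logarithmic branch point, modulus 1/5.
The radius of convergence is the smallest modulus among the singular points: 1/5.

The radius of convergence is 1/5.


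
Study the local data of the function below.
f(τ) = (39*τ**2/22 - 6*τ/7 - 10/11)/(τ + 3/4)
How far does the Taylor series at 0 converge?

Denominator factor (τ + 3/4): pole of order 1 at -3/4, modulus 3/4.
The radius of convergence is the smallest modulus among the singular points: 3/4.

The radius of convergence is 3/4.


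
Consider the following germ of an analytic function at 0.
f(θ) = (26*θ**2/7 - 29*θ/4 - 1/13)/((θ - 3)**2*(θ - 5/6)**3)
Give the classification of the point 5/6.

The point is a pole of order 3.

The denominator factor θ - 5/6 vanishes at 5/6 and appears to the power 3; the numerator there equals -23189/6552, nonzero, and no other factor vanishes.
Hence a pole whose order is the multiplicity, 3.


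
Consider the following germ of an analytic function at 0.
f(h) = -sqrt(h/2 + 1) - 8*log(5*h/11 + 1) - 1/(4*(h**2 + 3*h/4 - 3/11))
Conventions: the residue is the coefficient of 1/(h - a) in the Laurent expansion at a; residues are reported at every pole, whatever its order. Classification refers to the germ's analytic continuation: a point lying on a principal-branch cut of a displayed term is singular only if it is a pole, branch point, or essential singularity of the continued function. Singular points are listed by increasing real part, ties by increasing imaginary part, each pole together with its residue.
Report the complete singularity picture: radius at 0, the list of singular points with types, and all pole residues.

Denominator factor (h**2 + 3*h/4 - 3/11): discriminant 291/176, real irrational roots -3/8 + (1/88)*sqrt(3201) and -3/8 - (1/88)*sqrt(3201); poles of order 1, moduli -3/8 + (1/88)*sqrt(3201) and 3/8 + (1/88)*sqrt(3201).
Branch term (-8)*log(1 - h/(-11/5)): its argument vanishes at h = -11/5, a logarithmic branch point, modulus 11/5.
Branch term (-1)*sqrt(1 - h/(-2)): its argument vanishes at h = -2, a square-root branch point, modulus 2.
The radius of convergence is the smallest modulus among the singular points: -3/8 + (1/88)*sqrt(3201).
The branch terms are analytic at -3/8 - (1/88)*sqrt(3201) and contribute nothing to the residue; only the rational part matters.
The factor h**2 + 3*h/4 - 3/11 splits as (h - a)(h - a') with a = -3/8 - (1/88)*sqrt(3201), a' = -3/8 + (1/88)*sqrt(3201). At the order-1 pole a set g(h) = (h - a)*(rational part) = [-1/4] / (h - a').
Simple pole: residue = g(a) at a = -3/8 - (1/88)*sqrt(3201), which is (1/291)*sqrt(3201).
The branch terms are analytic at -3/8 + (1/88)*sqrt(3201) and contribute nothing to the residue; only the rational part matters.
The factor h**2 + 3*h/4 - 3/11 splits as (h - a)(h - a') with a = -3/8 + (1/88)*sqrt(3201), a' = -3/8 - (1/88)*sqrt(3201). At the order-1 pole a set g(h) = (h - a)*(rational part) = [-1/4] / (h - a').
Simple pole: residue = g(a) at a = -3/8 + (1/88)*sqrt(3201), which is -(1/291)*sqrt(3201).
List the singular points by increasing real part (a conjugate pair: the negative imaginary part first).

Radius of convergence at 0: -3/8 + (1/88)*sqrt(3201).
At -11/5: a logarithmic branch point.
At -2: an algebraic (square-root) branch point.
At -3/8 - (1/88)*sqrt(3201): a pole of order 1; residue (1/291)*sqrt(3201).
At -3/8 + (1/88)*sqrt(3201): a pole of order 1; residue -(1/291)*sqrt(3201).


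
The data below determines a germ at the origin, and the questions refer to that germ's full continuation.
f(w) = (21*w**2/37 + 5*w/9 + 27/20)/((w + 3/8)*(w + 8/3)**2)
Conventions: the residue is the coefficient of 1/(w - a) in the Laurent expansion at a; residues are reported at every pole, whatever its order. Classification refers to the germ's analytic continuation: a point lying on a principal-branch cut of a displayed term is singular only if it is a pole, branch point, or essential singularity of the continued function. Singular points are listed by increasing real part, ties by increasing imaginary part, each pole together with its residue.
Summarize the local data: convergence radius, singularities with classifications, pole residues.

Radius of convergence at 0: 3/8.
At -8/3: a pole of order 2; residue 187464/559625.
At -3/8: a pole of order 1; residue 130161/559625.

Denominator factor (w + 3/8): pole of order 1 at -3/8, modulus 3/8.
Denominator factor (w + 8/3)^2: pole of order 2 at -8/3, modulus 8/3.
The radius of convergence is the smallest modulus among the singular points: 3/8.
At the order-2 pole -8/3 set g(w) = (w - (-8/3))^2*f(w) = (21*w**2/37 + 5*w/9 + 27/20)/(w + 3/8).
Order-2 pole: residue = g'(a); g'(-8/3) = 187464/559625, so the residue is 187464/559625.
At the order-1 pole -3/8 set g(w) = (w - (-3/8))*f(w) = (21*w**2/37 + 5*w/9 + 27/20)/(w + 8/3)**2.
Simple pole: residue = g(a) at a = -3/8, which is 130161/559625.
List the singular points by increasing real part (a conjugate pair: the negative imaginary part first).


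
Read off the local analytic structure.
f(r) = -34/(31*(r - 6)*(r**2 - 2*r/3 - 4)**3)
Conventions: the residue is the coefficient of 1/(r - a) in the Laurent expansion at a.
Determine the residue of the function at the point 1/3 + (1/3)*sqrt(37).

The factor r**2 - 2*r/3 - 4 splits as (r - a)(r - a') with a = 1/3 + (1/3)*sqrt(37), a' = 1/3 - (1/3)*sqrt(37). At the order-3 pole a set g(r) = (r - a)^3*f(r) = [-34/(31*(r - 6))] / (r - a')^3.
Order-3 pole: residue = g''(a)/2; g''(1/3 + (1/3)*sqrt(37)) = 17/340256 + (5930569/17234987168)*sqrt(37), so the residue is 17/680512 + (5930569/34469974336)*sqrt(37).

The residue is 17/680512 + (5930569/34469974336)*sqrt(37).


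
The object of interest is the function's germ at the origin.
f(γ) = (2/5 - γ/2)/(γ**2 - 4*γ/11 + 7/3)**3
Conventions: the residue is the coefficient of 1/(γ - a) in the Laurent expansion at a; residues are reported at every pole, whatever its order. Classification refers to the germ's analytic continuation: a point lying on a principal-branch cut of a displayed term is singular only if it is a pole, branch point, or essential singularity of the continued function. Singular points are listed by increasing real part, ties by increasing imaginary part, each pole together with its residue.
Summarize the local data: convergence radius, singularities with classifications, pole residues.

Radius of convergence at 0: (1/3)*sqrt(21).
At (2/11) - ((1/33)*sqrt(2505))*i: a pole of order 3; residue ((6720219/46574630000)*sqrt(2505))*i.
At (2/11) + ((1/33)*sqrt(2505))*i: a pole of order 3; residue -((6720219/46574630000)*sqrt(2505))*i.

Denominator factor (γ**2 - 4*γ/11 + 7/3)^3: discriminant -3340/363, complex-conjugate roots (2/11) + ((1/33)*sqrt(2505))*i and (2/11) - ((1/33)*sqrt(2505))*i; poles of order 3, moduli (1/3)*sqrt(21) and (1/3)*sqrt(21).
The radius of convergence is the smallest modulus among the singular points: (1/3)*sqrt(21).
The factor γ**2 - 4*γ/11 + 7/3 splits as (γ - a)(γ - a') with a = (2/11) - ((1/33)*sqrt(2505))*i, a' = (2/11) + ((1/33)*sqrt(2505))*i. At the order-3 pole a set g(γ) = (γ - a)^3*f(γ) = [2/5 - γ/2] / (γ - a')^3.
Order-3 pole: residue = g''(a)/2; g''((2/11) - ((1/33)*sqrt(2505))*i) = ((6720219/23287315000)*sqrt(2505))*i, so the residue is ((6720219/46574630000)*sqrt(2505))*i.
The factor γ**2 - 4*γ/11 + 7/3 splits as (γ - a)(γ - a') with a = (2/11) + ((1/33)*sqrt(2505))*i, a' = (2/11) - ((1/33)*sqrt(2505))*i. At the order-3 pole a set g(γ) = (γ - a)^3*f(γ) = [2/5 - γ/2] / (γ - a')^3.
Order-3 pole: residue = g''(a)/2; g''((2/11) + ((1/33)*sqrt(2505))*i) = -((6720219/23287315000)*sqrt(2505))*i, so the residue is -((6720219/46574630000)*sqrt(2505))*i.
List the singular points by increasing real part (a conjugate pair: the negative imaginary part first).


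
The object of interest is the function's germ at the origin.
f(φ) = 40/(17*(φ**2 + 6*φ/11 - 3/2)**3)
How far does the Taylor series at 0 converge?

Denominator factor (φ**2 + 6*φ/11 - 3/2)^3: discriminant 762/121, real irrational roots -3/11 + (1/22)*sqrt(762) and -3/11 - (1/22)*sqrt(762); poles of order 3, moduli -3/11 + (1/22)*sqrt(762) and 3/11 + (1/22)*sqrt(762).
The radius of convergence is the smallest modulus among the singular points: -3/11 + (1/22)*sqrt(762).

The radius of convergence is -3/11 + (1/22)*sqrt(762).


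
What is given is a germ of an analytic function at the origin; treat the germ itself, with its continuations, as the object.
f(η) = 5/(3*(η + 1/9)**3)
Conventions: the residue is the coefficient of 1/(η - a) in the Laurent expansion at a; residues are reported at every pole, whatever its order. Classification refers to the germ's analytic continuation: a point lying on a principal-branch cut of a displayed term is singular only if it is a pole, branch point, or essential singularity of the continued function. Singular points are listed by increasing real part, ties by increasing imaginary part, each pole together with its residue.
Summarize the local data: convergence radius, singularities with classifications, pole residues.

Denominator factor (η + 1/9)^3: pole of order 3 at -1/9, modulus 1/9.
The radius of convergence is the smallest modulus among the singular points: 1/9.
At the order-3 pole -1/9 set g(η) = (η - (-1/9))^3*f(η) = 5/3.
Order-3 pole: residue = g''(a)/2; g''(-1/9) = 0, so the residue is 0.

Radius of convergence at 0: 1/9.
At -1/9: a pole of order 3; residue 0.


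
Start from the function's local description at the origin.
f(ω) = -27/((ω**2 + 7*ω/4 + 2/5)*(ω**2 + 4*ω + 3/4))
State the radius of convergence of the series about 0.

The radius of convergence is 2 - (1/2)*sqrt(13).

Denominator factor (ω**2 + 7*ω/4 + 2/5): discriminant 117/80, real irrational roots -7/8 + (3/40)*sqrt(65) and -7/8 - (3/40)*sqrt(65); poles of order 1, moduli 7/8 - (3/40)*sqrt(65) and 7/8 + (3/40)*sqrt(65).
Denominator factor (ω**2 + 4*ω + 3/4): discriminant 13, real irrational roots -2 + (1/2)*sqrt(13) and -2 - (1/2)*sqrt(13); poles of order 1, moduli 2 - (1/2)*sqrt(13) and 2 + (1/2)*sqrt(13).
The radius of convergence is the smallest modulus among the singular points: 2 - (1/2)*sqrt(13).


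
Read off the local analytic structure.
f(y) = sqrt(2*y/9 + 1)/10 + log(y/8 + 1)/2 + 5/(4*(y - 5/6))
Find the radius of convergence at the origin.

The radius of convergence is 5/6.

Denominator factor (y - 5/6): pole of order 1 at 5/6, modulus 5/6.
Branch term (1/10)*sqrt(1 - y/(-9/2)): its argument vanishes at y = -9/2, a square-root branch point, modulus 9/2.
Branch term (1/2)*log(1 - y/(-8)): its argument vanishes at y = -8, a logarithmic branch point, modulus 8.
The radius of convergence is the smallest modulus among the singular points: 5/6.
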